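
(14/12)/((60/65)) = 1.26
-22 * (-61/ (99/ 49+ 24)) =65758/ 1275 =51.57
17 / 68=1 / 4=0.25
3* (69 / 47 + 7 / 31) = 7404 / 1457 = 5.08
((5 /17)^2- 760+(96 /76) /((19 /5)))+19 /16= -1265959109 /1669264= -758.39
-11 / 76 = -0.14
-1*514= -514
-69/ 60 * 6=-69/ 10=-6.90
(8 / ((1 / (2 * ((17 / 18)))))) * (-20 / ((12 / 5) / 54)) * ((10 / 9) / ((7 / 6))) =-136000 / 21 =-6476.19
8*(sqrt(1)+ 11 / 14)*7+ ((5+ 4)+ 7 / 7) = 110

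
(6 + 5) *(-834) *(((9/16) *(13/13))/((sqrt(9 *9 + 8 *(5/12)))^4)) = -33777/46552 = -0.73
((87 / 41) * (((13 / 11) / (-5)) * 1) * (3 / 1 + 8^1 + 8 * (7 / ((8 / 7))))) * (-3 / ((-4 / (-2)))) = 20358 / 451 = 45.14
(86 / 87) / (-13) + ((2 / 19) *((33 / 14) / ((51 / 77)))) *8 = 1067030 / 365313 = 2.92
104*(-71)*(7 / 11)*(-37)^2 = -70760872 / 11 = -6432806.55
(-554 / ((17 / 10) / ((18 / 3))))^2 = 1104897600 / 289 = 3823175.09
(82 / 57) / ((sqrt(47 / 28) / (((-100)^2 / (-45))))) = -328000 * sqrt(329) / 24111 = -246.75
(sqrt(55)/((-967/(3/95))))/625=-3 * sqrt(55)/57415625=-0.00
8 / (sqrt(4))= 4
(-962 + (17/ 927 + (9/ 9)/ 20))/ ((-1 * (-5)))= -192.39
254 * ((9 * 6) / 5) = 13716 / 5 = 2743.20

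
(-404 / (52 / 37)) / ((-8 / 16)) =7474 / 13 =574.92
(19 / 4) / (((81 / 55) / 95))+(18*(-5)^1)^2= 2723675 / 324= 8406.40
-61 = -61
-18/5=-3.60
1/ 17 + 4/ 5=73/ 85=0.86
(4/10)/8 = 1/20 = 0.05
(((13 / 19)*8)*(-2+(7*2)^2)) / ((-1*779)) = -20176 / 14801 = -1.36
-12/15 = -4/5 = -0.80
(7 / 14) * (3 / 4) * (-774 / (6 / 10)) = -1935 / 4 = -483.75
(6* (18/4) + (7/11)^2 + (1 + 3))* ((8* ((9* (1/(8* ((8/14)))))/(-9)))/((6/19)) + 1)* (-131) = 6782525/363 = 18684.64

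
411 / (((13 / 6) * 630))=137 / 455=0.30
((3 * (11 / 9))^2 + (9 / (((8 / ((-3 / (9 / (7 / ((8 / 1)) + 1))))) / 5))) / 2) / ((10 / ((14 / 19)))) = 94241 / 109440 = 0.86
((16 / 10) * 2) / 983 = 16 / 4915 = 0.00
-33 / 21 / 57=-11 / 399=-0.03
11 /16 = 0.69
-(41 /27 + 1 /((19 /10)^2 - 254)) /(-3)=1023899 /2028159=0.50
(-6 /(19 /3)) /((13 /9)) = -162 /247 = -0.66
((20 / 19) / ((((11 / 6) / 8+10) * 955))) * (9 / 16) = 108 / 1781839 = 0.00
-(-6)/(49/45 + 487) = 0.01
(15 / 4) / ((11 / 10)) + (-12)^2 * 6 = 19083 / 22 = 867.41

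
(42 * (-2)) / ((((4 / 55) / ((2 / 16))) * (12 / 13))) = -5005 / 32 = -156.41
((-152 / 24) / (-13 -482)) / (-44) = -19 / 65340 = -0.00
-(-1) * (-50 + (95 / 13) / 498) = -323605 / 6474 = -49.99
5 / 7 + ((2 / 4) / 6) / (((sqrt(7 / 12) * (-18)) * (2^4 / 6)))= 5 / 7 - sqrt(21) / 2016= 0.71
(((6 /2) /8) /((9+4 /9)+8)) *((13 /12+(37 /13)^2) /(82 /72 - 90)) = -1508625 /679032536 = -0.00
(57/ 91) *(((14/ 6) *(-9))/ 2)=-171/ 26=-6.58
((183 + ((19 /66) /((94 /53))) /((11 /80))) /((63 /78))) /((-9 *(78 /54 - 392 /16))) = 163399756 /148686615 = 1.10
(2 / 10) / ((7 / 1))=1 / 35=0.03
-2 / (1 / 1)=-2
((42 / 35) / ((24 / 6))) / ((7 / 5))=3 / 14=0.21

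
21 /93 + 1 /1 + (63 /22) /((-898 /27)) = 697997 /612436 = 1.14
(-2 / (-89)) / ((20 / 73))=73 / 890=0.08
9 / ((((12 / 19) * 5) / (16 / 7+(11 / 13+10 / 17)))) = 65607 / 6188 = 10.60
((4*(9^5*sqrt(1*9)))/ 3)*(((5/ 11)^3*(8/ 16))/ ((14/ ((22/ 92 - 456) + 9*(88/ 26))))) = -1877234140125/ 5571566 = -336931.15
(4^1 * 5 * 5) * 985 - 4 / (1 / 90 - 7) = 61956860 / 629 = 98500.57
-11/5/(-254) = 11/1270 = 0.01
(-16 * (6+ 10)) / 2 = -128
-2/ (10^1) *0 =0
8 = 8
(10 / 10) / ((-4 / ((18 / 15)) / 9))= -27 / 10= -2.70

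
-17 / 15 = -1.13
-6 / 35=-0.17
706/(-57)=-706/57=-12.39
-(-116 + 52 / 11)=1224 / 11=111.27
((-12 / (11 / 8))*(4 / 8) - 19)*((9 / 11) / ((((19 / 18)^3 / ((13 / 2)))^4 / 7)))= -33434679201614161825536 / 267811105207005481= -124844.26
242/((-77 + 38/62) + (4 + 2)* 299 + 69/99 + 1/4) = 990264/7032347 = 0.14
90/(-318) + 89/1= 4702/53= 88.72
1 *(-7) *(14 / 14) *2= -14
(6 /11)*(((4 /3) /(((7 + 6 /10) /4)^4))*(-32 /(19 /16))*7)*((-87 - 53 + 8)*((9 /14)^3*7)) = 44789760000 /17332693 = 2584.12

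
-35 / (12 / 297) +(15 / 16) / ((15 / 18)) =-6921 / 8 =-865.12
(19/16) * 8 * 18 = 171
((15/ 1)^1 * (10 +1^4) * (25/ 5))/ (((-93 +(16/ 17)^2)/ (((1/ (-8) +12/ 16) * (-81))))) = 96562125/ 212968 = 453.41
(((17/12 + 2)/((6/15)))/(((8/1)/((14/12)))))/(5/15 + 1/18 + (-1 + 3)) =0.52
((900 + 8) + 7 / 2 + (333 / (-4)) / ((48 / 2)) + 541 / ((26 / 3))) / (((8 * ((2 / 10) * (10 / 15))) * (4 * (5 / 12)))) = 3633381 / 6656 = 545.88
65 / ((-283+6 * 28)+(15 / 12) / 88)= -4576 / 8095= -0.57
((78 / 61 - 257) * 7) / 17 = -109193 / 1037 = -105.30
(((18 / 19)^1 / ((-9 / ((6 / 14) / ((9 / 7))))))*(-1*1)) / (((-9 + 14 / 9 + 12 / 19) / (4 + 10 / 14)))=-198 / 8155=-0.02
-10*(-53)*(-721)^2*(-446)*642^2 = -50646718741515120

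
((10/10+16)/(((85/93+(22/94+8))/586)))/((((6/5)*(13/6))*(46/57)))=6205006035/11955814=518.99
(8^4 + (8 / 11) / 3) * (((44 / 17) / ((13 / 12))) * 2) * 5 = 21628160 / 221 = 97864.98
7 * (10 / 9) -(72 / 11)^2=-38186 / 1089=-35.07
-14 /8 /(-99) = 7 /396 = 0.02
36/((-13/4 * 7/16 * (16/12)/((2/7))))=-3456/637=-5.43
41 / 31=1.32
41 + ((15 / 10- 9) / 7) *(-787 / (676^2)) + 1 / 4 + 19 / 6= 852524143 / 19192992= 44.42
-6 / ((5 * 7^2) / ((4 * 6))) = -144 / 245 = -0.59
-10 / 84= -5 / 42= -0.12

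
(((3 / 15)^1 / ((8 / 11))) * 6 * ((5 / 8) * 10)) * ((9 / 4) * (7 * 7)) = 72765 / 64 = 1136.95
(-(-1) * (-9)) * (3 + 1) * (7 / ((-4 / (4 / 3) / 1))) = 84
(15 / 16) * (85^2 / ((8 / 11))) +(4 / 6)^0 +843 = 1300157 / 128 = 10157.48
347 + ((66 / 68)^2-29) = 368697 / 1156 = 318.94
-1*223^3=-11089567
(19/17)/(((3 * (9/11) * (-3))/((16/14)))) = -1672/9639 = -0.17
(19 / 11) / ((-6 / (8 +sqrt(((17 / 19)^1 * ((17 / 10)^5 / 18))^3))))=-2.47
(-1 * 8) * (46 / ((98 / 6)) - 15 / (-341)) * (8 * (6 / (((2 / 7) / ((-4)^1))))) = 15377.05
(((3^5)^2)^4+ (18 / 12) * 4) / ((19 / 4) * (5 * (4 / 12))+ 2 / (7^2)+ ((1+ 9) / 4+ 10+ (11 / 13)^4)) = 204174228907561466870155476 / 352169177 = 579761779968499250.21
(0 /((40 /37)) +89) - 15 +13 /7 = 75.86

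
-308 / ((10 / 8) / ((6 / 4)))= -1848 / 5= -369.60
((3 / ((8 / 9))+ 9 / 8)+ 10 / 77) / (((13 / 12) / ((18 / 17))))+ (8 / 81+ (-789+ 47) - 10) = -1030166044 / 1378377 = -747.38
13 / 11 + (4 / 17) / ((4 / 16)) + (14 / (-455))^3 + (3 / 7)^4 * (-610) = -2275676239521 / 123303054875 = -18.46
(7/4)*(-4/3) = -2.33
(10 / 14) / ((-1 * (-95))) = 1 / 133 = 0.01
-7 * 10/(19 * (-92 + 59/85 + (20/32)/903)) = 42982800/1065235741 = 0.04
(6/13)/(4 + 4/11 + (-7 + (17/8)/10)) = -1760/9243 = -0.19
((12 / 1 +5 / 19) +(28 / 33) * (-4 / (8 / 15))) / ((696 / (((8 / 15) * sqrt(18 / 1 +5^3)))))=137 * sqrt(143) / 30305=0.05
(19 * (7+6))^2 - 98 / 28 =122011 / 2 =61005.50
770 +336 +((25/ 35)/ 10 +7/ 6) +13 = 23525/ 21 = 1120.24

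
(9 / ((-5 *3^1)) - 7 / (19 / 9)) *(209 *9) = -36828 / 5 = -7365.60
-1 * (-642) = 642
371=371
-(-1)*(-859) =-859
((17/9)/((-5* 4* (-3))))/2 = 17/1080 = 0.02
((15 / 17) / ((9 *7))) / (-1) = -5 / 357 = -0.01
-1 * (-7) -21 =-14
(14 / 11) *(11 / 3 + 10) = 574 / 33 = 17.39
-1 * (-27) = 27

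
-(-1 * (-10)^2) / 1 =100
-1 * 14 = -14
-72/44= -18/11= -1.64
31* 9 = 279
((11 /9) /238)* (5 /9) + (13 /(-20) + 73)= 13948183 /192780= 72.35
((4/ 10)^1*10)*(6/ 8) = 3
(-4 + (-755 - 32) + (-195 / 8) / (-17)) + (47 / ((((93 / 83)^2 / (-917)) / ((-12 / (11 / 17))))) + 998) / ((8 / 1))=78915.37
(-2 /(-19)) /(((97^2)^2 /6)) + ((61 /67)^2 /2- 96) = -1443485242162877 /15101501811542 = -95.59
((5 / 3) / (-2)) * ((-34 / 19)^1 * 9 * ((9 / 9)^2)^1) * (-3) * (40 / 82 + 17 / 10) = -137241 / 1558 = -88.09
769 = 769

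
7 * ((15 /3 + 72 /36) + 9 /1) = 112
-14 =-14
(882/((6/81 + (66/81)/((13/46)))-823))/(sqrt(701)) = -103194 * sqrt(701)/67257445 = -0.04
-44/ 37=-1.19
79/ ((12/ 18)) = 118.50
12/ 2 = 6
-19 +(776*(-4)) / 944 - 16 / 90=-59647 / 2655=-22.47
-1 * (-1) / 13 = 0.08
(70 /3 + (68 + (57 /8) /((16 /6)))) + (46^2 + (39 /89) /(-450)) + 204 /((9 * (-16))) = 943508609 /427200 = 2208.59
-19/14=-1.36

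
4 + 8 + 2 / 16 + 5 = 137 / 8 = 17.12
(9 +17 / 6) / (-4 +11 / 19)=-1349 / 390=-3.46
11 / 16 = 0.69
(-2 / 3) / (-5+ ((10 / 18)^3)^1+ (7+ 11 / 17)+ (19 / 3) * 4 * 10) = -4131 / 1587245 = -0.00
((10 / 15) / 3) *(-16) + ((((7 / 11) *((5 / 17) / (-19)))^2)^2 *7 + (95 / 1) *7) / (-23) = -1071062281300400176 / 32987634609375567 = -32.47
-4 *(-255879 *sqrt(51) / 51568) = 255879 *sqrt(51) / 12892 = 141.74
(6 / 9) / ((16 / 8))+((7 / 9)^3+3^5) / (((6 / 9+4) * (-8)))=-84209 / 13608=-6.19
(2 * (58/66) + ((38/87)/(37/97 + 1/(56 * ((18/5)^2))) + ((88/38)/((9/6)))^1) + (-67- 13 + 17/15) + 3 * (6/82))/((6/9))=-2272678741877/20418084665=-111.31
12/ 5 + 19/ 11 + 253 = 14142/ 55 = 257.13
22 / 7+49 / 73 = 1949 / 511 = 3.81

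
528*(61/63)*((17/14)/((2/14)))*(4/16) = 22814/21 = 1086.38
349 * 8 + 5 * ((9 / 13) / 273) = 3302951 / 1183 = 2792.01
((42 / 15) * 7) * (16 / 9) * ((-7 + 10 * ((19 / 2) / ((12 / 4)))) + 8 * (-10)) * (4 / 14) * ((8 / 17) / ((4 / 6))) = -297472 / 765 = -388.85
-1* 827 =-827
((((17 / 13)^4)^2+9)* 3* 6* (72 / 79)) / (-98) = -9277632386640 / 3157693620991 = -2.94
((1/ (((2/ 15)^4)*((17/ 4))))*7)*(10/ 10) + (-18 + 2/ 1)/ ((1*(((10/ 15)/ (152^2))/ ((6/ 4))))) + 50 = -56200817/ 68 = -826482.60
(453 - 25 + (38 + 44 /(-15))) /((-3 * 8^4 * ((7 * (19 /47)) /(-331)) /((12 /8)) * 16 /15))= 54029461 /8716288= 6.20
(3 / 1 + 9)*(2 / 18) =4 / 3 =1.33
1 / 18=0.06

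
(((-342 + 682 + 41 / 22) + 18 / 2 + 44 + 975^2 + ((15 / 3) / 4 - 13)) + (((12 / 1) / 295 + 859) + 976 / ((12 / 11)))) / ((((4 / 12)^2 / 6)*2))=333904907781 / 12980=25724569.17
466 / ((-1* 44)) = -233 / 22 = -10.59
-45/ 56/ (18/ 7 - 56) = 45/ 2992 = 0.02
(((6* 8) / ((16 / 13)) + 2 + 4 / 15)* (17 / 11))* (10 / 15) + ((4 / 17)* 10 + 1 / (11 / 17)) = 390587 / 8415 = 46.42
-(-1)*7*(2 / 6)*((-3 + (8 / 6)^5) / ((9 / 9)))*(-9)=-25.49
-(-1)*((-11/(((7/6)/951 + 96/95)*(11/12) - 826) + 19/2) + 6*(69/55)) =10060196280797/590366148790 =17.04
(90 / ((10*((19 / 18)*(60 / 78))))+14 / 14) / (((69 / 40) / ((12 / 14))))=2624 / 437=6.00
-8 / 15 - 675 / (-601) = 5317 / 9015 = 0.59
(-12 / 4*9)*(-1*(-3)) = -81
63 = 63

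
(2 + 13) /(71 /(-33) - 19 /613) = -6.87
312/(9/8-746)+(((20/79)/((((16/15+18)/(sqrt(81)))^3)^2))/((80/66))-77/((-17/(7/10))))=2.75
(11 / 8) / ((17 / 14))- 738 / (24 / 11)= -337.12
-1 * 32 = -32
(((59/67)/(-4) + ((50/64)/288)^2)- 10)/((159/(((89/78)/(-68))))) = 5176147780069/4799106354511872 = 0.00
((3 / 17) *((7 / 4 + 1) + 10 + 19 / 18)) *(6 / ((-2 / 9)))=-4473 / 68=-65.78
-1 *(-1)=1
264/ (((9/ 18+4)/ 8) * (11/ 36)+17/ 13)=219648/ 1231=178.43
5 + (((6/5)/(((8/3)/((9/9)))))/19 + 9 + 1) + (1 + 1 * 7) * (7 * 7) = 154669/380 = 407.02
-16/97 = -0.16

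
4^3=64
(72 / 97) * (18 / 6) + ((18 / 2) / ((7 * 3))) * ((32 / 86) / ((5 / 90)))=148824 / 29197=5.10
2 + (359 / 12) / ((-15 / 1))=1 / 180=0.01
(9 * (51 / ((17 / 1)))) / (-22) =-27 / 22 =-1.23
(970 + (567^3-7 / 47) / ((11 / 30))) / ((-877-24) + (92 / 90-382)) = -11565959044950 / 29825213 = -387791.33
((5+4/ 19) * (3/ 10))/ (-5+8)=99/ 190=0.52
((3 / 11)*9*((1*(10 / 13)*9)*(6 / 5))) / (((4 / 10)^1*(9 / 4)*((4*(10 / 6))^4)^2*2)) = 531441 / 183040000000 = 0.00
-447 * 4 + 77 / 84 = -21445 / 12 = -1787.08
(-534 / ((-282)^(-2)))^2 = 1803345528545856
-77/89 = -0.87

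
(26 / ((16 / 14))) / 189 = 13 / 108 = 0.12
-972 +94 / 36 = -969.39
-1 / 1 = -1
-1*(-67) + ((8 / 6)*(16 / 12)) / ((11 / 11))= 619 / 9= 68.78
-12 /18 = -2 /3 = -0.67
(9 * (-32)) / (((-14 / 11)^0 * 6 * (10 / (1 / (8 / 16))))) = -48 / 5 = -9.60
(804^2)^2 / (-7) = -417853645056 / 7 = -59693377865.14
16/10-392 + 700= 1548/5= 309.60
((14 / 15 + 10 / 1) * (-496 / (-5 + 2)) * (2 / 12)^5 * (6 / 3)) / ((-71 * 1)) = -5084 / 776385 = -0.01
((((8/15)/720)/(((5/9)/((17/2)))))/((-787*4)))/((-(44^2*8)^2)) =17/1132704595968000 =0.00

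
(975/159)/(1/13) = 4225/53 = 79.72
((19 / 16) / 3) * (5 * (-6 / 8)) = -95 / 64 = -1.48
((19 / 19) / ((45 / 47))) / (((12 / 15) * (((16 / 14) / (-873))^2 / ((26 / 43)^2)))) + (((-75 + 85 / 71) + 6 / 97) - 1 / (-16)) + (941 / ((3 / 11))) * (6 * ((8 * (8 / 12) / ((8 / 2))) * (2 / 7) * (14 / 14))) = 4900392764864489 / 17114580672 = 286328.53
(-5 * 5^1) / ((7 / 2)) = -50 / 7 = -7.14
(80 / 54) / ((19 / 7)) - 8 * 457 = -1875248 / 513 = -3655.45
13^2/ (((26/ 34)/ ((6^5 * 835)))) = 1434944160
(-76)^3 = -438976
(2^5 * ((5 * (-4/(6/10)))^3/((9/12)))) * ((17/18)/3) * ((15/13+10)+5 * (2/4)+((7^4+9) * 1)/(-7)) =32735200000000/199017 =164484441.03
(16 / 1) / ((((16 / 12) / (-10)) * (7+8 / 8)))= -15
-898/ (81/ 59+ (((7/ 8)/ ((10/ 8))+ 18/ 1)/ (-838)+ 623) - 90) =-443989160/ 264193607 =-1.68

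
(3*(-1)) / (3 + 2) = -3 / 5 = -0.60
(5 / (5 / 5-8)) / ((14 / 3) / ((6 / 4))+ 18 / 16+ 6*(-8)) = 360 / 22057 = 0.02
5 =5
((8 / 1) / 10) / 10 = 2 / 25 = 0.08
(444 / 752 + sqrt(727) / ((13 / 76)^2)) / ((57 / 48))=444 / 893 + 4864 * sqrt(727) / 169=776.52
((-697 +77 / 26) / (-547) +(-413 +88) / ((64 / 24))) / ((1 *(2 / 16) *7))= -6861045 / 49777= -137.84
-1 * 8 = -8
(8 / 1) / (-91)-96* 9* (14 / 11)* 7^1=-7705240 / 1001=-7697.54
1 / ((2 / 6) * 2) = 3 / 2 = 1.50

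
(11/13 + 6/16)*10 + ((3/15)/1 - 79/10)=1173/260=4.51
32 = 32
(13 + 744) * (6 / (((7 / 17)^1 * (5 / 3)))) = 231642 / 35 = 6618.34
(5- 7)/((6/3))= -1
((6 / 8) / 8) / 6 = 1 / 64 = 0.02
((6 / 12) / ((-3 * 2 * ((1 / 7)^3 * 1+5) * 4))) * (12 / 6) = -343 / 41184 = -0.01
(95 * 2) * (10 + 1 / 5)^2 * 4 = 395352 / 5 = 79070.40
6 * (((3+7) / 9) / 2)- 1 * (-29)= 97 / 3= 32.33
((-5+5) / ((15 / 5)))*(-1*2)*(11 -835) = 0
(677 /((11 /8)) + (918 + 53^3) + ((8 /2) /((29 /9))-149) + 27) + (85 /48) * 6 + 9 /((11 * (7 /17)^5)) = 6444285916253 /42891464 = 150246.35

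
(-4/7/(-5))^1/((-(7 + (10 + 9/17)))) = -34/5215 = -0.01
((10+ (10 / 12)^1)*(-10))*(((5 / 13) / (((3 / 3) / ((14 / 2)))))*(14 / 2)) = -6125 / 3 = -2041.67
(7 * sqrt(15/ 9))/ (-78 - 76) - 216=-216 - sqrt(15)/ 66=-216.06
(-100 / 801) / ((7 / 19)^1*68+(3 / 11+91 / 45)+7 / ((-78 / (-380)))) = -679250 / 334337489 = -0.00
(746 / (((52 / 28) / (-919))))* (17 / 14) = -5827379 / 13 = -448259.92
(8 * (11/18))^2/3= 1936/243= 7.97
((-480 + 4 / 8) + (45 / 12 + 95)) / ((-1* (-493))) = -1523 / 1972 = -0.77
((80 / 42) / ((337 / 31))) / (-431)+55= 55.00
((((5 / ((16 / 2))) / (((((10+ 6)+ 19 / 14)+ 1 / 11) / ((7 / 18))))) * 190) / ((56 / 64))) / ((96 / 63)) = 256025 / 128976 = 1.99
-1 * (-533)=533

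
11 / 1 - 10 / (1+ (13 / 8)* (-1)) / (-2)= 3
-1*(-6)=6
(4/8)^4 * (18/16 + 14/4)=37/128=0.29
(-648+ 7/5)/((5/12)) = -38796/25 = -1551.84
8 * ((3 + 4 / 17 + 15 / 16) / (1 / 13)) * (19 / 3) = 2748.48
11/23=0.48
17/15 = 1.13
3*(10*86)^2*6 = 13312800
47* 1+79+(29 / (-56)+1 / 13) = 91407 / 728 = 125.56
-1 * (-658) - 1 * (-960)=1618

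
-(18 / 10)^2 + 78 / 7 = 1383 / 175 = 7.90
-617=-617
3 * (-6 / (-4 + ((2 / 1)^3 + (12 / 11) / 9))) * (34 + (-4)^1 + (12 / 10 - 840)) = 3532.55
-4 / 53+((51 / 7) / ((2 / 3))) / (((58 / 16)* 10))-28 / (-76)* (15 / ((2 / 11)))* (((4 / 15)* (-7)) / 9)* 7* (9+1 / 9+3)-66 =-49692602798 / 82790505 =-600.22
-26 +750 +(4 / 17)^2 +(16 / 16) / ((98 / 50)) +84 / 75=256910833 / 354025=725.69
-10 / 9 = -1.11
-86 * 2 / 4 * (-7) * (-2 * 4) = -2408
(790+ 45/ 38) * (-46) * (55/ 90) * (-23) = 174948235/ 342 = 511544.55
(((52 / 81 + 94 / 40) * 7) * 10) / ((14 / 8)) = 9694 / 81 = 119.68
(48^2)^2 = 5308416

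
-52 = -52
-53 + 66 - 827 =-814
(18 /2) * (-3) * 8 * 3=-648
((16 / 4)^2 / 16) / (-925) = -1 / 925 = -0.00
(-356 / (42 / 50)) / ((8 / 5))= -11125 / 42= -264.88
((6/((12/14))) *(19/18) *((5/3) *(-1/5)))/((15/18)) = -133/45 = -2.96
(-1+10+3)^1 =12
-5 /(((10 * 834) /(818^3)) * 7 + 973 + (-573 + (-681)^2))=-0.00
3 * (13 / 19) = 39 / 19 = 2.05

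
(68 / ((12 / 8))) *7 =952 / 3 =317.33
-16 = -16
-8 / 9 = -0.89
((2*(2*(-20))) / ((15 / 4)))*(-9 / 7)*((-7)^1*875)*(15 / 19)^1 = -2520000 / 19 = -132631.58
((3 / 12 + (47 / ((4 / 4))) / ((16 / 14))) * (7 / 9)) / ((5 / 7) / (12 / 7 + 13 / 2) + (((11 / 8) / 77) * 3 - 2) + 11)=373037 / 105957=3.52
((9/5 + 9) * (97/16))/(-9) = -291/40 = -7.28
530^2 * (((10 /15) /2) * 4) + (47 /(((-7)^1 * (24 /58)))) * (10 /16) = 83893195 /224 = 374523.19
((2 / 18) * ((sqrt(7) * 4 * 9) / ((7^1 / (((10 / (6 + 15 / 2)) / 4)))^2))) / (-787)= -100 * sqrt(7) / 28112427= -0.00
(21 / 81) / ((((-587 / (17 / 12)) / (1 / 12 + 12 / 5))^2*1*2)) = 0.00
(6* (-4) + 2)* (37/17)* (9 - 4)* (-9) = 36630/17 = 2154.71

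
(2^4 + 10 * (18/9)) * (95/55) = 684/11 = 62.18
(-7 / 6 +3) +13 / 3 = 37 / 6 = 6.17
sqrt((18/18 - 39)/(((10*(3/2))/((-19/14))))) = 19*sqrt(105)/105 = 1.85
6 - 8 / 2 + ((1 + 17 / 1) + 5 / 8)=165 / 8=20.62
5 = 5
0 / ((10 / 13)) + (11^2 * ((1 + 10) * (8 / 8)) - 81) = 1250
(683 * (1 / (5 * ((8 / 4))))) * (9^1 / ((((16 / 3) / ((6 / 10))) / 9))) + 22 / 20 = 498787 / 800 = 623.48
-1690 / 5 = -338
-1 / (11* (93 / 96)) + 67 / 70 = 20607 / 23870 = 0.86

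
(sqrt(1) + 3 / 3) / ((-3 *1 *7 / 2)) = -4 / 21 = -0.19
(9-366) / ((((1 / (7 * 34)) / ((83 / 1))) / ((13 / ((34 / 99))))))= -266945679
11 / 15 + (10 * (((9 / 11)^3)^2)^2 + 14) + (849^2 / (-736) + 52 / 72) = -962.99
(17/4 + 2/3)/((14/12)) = 59/14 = 4.21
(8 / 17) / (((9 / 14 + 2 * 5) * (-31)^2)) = 112 / 2434213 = 0.00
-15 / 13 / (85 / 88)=-264 / 221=-1.19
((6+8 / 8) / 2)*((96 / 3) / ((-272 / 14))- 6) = -455 / 17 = -26.76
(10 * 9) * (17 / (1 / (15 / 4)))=11475 / 2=5737.50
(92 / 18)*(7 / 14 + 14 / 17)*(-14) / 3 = -1610 / 51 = -31.57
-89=-89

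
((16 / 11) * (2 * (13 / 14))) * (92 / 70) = 9568 / 2695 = 3.55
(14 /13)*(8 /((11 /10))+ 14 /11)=1316 /143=9.20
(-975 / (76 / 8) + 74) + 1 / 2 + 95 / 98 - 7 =-31805 / 931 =-34.16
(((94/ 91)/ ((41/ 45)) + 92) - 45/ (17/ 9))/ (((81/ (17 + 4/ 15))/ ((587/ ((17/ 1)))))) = 95479742941/ 187154955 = 510.16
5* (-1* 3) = -15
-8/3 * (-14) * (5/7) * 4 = 320/3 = 106.67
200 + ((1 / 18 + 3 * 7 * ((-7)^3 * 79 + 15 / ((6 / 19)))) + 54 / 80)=-204421957 / 360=-567838.77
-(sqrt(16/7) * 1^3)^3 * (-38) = 2432 * sqrt(7)/49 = 131.32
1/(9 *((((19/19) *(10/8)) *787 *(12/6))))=2/35415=0.00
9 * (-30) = -270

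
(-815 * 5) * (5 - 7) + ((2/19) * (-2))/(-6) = 464552/57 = 8150.04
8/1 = 8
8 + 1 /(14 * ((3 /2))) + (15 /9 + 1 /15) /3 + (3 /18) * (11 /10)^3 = 1114751 /126000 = 8.85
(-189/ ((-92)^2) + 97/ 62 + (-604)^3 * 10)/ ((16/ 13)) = -7516082117870495/ 4198144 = -1790334518.75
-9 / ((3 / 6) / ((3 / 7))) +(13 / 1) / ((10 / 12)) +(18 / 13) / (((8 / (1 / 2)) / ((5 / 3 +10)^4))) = 52780211 / 32760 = 1611.12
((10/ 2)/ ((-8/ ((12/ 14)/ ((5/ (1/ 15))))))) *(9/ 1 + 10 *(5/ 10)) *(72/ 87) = -12/ 145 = -0.08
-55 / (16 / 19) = -1045 / 16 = -65.31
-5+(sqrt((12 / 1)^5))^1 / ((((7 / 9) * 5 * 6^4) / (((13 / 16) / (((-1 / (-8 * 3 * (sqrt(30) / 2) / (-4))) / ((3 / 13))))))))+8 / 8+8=4-27 * sqrt(10) / 280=3.70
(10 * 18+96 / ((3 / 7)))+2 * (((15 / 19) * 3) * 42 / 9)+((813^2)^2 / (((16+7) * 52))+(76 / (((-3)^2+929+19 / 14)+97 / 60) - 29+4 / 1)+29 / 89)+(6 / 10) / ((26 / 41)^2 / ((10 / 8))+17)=1848135547770419287293821 / 5059438723237132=365284698.34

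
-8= -8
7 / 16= 0.44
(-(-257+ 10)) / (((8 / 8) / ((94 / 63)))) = 23218 / 63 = 368.54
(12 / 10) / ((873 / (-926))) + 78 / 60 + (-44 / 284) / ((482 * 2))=0.03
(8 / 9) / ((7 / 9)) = 8 / 7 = 1.14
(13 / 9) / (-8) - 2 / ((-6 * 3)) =-5 / 72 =-0.07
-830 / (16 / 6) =-311.25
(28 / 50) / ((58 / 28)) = 0.27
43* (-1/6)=-43/6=-7.17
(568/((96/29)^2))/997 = 59711/1148544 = 0.05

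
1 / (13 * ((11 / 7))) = 7 / 143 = 0.05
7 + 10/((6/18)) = 37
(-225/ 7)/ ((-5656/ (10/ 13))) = 1125/ 257348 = 0.00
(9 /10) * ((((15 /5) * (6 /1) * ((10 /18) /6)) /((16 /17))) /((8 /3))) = 153 /256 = 0.60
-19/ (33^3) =-19/ 35937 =-0.00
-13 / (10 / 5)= -13 / 2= -6.50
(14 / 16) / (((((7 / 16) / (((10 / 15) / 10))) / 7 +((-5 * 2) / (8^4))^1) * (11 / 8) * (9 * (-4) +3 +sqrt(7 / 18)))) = -774144 / 37524425 - 43008 * sqrt(14) / 412768675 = -0.02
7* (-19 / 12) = -11.08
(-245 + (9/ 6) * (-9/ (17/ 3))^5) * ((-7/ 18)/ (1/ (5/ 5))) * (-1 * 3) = -5171436557/ 17038284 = -303.52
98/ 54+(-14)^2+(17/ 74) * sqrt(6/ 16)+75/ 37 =17 * sqrt(6)/ 296+199642/ 999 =199.98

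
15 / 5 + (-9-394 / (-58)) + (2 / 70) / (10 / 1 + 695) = 567554 / 715575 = 0.79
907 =907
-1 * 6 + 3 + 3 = 0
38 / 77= 0.49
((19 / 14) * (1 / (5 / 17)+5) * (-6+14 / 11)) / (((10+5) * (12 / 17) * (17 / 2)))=-494 / 825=-0.60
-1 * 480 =-480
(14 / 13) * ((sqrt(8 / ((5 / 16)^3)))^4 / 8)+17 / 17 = 1879251317 / 203125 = 9251.70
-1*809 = -809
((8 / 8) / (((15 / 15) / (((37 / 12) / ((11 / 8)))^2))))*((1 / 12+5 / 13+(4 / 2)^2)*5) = 4770965 / 42471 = 112.33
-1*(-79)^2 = -6241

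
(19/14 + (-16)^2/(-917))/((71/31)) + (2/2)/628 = 19309225/40887196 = 0.47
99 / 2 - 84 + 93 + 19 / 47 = 5537 / 94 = 58.90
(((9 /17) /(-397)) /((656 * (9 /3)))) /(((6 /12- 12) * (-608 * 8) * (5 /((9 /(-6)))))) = 9 /2476479139840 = 0.00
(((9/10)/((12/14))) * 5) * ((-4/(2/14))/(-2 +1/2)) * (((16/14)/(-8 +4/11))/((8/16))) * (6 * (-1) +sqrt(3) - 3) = 264 - 88 * sqrt(3)/3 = 213.19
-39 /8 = -4.88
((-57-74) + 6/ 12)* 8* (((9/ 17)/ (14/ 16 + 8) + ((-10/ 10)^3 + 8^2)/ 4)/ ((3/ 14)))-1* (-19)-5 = -92951824/ 1207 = -77010.62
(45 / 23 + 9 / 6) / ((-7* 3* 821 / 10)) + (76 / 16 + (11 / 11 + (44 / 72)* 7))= 47707801 / 4758516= 10.03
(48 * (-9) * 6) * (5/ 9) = -1440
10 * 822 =8220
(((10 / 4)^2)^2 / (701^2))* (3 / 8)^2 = 5625 / 503194624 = 0.00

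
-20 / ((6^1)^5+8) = -5 / 1946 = -0.00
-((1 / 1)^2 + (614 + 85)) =-700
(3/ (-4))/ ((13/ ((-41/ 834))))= 41/ 14456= 0.00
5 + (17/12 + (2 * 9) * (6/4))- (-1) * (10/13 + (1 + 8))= 6737/156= 43.19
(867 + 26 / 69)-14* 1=58883 / 69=853.38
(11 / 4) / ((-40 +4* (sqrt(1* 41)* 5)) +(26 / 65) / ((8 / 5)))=1749 / 237119 +880* sqrt(41) / 237119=0.03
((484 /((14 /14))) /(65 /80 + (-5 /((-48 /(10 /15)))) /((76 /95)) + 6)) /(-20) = -3.51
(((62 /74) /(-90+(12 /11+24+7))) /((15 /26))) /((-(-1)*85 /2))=-1364 /2311575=-0.00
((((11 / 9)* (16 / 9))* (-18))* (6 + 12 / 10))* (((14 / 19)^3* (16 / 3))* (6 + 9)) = -61816832 / 6859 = -9012.51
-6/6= -1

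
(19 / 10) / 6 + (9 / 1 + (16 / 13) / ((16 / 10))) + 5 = 11767 / 780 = 15.09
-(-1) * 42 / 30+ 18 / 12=29 / 10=2.90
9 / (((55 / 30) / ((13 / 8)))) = 351 / 44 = 7.98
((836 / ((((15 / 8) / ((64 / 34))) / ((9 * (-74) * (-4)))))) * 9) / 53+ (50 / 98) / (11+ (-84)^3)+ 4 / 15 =29804315457419933 / 78500409771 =379670.83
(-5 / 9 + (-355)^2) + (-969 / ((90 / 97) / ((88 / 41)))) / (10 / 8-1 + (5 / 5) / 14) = 658945508 / 5535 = 119050.68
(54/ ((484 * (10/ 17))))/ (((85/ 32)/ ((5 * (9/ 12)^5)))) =6561/ 77440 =0.08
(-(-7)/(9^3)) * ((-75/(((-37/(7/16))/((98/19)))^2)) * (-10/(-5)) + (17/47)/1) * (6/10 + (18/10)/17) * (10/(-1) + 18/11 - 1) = 105167243909/8443964039544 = 0.01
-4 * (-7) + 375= 403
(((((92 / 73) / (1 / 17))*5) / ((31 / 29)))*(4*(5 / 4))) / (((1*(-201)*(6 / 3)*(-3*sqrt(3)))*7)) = 566950*sqrt(3) / 28656369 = 0.03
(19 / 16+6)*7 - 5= 725 / 16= 45.31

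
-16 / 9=-1.78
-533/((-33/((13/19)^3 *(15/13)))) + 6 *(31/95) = 2990531/377245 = 7.93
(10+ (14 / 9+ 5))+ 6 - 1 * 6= 149 / 9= 16.56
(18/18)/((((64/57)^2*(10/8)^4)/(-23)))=-74727/10000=-7.47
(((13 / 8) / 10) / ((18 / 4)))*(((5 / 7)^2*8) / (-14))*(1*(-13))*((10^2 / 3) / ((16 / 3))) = 21125 / 24696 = 0.86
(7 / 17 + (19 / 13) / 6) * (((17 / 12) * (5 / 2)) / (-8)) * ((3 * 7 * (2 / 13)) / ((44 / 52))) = -2765 / 2496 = -1.11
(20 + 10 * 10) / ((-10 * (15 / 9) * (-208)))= 9 / 260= 0.03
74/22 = 37/11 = 3.36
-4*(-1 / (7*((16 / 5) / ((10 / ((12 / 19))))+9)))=0.06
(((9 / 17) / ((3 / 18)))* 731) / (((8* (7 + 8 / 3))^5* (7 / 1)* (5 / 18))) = 2539107 / 5880956641280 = 0.00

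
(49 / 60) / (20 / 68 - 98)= -833 / 99660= -0.01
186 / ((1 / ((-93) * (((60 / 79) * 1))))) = -1037880 / 79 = -13137.72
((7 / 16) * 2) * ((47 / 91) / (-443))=-47 / 46072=-0.00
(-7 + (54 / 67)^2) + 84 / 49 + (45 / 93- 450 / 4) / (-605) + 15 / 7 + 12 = 2284719007 / 235735346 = 9.69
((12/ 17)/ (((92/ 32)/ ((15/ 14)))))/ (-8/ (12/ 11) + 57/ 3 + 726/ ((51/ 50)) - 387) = 1080/ 1381219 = 0.00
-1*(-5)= 5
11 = 11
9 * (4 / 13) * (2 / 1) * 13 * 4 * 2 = 576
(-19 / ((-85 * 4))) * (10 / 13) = 19 / 442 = 0.04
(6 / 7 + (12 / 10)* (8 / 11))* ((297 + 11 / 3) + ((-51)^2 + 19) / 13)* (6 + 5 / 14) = 27641442 / 5005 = 5522.77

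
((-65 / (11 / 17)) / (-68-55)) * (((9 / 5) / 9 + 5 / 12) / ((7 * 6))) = 8177 / 681912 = 0.01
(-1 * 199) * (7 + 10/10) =-1592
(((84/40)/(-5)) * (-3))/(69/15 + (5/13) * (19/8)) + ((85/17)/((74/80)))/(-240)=655597/3182370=0.21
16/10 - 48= -232/5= -46.40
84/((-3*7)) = -4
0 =0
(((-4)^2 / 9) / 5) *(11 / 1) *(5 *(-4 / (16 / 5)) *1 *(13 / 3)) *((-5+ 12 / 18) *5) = 185900 / 81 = 2295.06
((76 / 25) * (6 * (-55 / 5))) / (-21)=1672 / 175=9.55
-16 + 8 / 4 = -14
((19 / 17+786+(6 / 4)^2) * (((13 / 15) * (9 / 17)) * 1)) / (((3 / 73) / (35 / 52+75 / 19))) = 3577518373 / 87856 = 40720.25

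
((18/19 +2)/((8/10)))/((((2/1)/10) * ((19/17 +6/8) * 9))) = 1.10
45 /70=9 /14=0.64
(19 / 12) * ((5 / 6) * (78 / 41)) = 1235 / 492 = 2.51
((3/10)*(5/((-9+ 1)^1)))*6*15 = -135/8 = -16.88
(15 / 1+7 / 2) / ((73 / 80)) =1480 / 73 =20.27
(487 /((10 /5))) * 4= 974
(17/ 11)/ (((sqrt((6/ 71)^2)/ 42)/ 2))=16898/ 11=1536.18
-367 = -367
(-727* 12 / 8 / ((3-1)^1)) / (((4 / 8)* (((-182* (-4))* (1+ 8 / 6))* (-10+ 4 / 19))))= 41439 / 631904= 0.07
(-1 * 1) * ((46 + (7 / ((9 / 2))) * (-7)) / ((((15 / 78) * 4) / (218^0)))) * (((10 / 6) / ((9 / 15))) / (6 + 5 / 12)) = -41080 / 2079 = -19.76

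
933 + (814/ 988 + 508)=712261/ 494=1441.82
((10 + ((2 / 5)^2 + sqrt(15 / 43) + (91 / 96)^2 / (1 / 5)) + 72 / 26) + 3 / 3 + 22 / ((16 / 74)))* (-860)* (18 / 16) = -15477379451 / 133120- 45* sqrt(645) / 2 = -116837.80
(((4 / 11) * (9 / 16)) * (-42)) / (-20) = 189 / 440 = 0.43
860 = 860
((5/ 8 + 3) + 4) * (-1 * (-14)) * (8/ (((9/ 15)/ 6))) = 8540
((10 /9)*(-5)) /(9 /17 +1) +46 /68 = -11759 /3978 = -2.96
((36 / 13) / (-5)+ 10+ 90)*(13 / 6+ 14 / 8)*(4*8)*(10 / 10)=2430464 / 195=12463.92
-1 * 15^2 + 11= -214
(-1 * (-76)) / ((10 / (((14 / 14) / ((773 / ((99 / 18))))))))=0.05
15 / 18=5 / 6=0.83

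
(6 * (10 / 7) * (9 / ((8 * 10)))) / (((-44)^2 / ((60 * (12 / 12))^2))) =6075 / 3388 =1.79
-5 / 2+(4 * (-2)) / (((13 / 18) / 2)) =-24.65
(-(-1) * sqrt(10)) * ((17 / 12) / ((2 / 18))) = 51 * sqrt(10) / 4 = 40.32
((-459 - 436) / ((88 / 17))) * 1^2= -15215 / 88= -172.90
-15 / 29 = -0.52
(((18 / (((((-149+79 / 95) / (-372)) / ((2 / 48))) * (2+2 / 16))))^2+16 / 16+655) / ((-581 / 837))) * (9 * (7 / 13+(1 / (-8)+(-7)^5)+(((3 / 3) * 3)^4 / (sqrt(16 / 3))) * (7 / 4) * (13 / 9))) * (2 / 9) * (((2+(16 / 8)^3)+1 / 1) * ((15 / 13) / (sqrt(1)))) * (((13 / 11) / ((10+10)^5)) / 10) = 14.83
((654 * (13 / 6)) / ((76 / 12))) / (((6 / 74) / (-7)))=-367003 / 19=-19315.95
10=10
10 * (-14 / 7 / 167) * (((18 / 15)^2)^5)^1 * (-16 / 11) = 3869835264 / 3587890625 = 1.08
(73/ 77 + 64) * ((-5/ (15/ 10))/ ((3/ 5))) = -83350/ 231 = -360.82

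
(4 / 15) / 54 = 0.00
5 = 5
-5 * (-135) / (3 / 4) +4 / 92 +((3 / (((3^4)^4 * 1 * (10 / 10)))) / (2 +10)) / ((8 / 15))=9505175161939 / 10560795552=900.04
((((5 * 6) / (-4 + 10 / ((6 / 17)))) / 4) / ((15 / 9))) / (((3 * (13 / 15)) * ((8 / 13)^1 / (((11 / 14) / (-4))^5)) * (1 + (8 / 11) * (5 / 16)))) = -8857805 / 321627357184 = -0.00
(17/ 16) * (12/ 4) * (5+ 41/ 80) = 22491/ 1280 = 17.57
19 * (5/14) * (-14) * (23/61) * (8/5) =-3496/61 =-57.31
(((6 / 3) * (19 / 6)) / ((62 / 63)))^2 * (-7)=-1114407 / 3844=-289.91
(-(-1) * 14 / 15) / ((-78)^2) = 7 / 45630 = 0.00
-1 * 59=-59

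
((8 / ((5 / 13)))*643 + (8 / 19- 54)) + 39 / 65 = 253107 / 19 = 13321.42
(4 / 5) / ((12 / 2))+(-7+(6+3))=32 / 15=2.13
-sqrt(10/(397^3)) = -sqrt(3970)/157609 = -0.00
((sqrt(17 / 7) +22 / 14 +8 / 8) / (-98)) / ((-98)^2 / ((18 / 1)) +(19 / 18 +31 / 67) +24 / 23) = -249642 / 5100691603 - 13869 * sqrt(119) / 5100691603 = -0.00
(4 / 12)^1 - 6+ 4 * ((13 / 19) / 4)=-284 / 57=-4.98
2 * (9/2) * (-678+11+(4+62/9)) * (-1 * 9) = 53145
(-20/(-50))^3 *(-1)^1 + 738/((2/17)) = 784117/125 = 6272.94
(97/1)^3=912673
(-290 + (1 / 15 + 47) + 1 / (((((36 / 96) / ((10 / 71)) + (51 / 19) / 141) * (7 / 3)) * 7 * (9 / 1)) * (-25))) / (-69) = 34205808652 / 9715421835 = 3.52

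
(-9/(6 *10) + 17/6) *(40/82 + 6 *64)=634501/615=1031.71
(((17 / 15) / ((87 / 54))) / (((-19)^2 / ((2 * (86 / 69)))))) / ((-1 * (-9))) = 5848 / 10835415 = 0.00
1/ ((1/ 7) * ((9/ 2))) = 14/ 9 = 1.56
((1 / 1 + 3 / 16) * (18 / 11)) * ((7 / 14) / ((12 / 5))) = 285 / 704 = 0.40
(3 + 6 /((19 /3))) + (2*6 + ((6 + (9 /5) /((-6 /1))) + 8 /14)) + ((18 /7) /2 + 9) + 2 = 34.50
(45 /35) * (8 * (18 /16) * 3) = 243 /7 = 34.71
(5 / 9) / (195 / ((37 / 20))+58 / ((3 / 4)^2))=0.00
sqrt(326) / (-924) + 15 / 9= 5 / 3- sqrt(326) / 924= 1.65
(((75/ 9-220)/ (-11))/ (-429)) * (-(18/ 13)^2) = 22860/ 265837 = 0.09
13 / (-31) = -13 / 31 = -0.42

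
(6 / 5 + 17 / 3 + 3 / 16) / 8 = 1693 / 1920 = 0.88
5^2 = 25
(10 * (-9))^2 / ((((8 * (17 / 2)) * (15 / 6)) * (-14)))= -405 / 119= -3.40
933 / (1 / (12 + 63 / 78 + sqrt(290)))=310689 / 26 + 933*sqrt(290)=27837.99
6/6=1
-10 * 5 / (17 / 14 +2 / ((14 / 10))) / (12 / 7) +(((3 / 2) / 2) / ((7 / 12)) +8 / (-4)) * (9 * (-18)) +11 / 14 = 23413 / 222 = 105.46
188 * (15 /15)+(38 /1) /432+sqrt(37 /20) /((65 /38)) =19 * sqrt(185) /325+40627 /216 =188.88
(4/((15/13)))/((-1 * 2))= -26/15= -1.73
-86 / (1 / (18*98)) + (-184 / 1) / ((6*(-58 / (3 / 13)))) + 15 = -151688.88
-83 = -83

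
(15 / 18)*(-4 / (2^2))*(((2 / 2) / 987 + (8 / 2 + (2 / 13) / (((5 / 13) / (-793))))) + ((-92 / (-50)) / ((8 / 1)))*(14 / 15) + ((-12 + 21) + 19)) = 237.49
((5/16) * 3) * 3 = 45/16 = 2.81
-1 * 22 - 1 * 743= -765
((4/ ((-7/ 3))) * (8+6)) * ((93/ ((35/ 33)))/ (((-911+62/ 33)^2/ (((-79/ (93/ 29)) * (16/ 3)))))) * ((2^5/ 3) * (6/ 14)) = 337230508032/ 220514700245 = 1.53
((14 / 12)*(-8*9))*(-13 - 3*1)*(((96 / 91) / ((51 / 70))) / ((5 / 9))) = 3502.91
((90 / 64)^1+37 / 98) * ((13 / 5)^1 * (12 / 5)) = 109083 / 9800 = 11.13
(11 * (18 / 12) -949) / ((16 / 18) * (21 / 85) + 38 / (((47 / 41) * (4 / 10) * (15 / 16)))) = -7450675 / 708048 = -10.52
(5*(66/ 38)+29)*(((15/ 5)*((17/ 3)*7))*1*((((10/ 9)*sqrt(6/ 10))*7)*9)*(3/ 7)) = 511224*sqrt(15)/ 19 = 104208.53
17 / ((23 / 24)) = 408 / 23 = 17.74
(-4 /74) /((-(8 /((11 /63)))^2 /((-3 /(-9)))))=121 /14097888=0.00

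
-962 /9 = -106.89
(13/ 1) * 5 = 65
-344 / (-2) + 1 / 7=1205 / 7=172.14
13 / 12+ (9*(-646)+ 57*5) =-66335 / 12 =-5527.92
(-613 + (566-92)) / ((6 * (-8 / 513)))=23769 / 16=1485.56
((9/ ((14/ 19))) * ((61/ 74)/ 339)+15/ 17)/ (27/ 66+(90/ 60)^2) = 0.34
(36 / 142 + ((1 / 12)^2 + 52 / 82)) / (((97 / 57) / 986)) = 3512690569 / 6776808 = 518.34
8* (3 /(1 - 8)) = -24 /7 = -3.43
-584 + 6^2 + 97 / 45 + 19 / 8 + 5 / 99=-717313 / 1320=-543.42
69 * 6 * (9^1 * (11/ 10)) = 4098.60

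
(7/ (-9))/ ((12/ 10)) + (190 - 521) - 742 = -57977/ 54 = -1073.65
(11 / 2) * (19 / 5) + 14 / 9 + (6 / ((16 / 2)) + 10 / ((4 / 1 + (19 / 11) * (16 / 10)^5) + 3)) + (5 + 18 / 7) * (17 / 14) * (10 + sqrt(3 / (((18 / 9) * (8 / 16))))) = 901 * sqrt(3) / 98 + 97743528149 / 845952660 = 131.47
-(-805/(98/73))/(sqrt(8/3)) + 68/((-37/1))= -68/37 + 8395 * sqrt(6)/56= 365.37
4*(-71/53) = -5.36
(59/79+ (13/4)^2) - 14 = -3401/1264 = -2.69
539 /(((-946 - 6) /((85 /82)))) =-385 /656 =-0.59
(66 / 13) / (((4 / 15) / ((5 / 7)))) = 2475 / 182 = 13.60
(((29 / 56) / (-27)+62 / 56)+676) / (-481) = -146251 / 103896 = -1.41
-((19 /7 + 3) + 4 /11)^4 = -47971512576 /35153041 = -1364.65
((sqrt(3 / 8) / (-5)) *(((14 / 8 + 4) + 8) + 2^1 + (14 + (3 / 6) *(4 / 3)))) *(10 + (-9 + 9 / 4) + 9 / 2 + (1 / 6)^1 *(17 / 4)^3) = -575897 *sqrt(6) / 18432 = -76.53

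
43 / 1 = 43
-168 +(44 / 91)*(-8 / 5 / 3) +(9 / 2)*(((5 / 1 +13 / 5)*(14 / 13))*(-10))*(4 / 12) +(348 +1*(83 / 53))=4234999 / 72345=58.54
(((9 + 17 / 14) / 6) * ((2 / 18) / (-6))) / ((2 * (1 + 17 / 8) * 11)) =-13 / 28350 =-0.00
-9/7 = -1.29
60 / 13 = 4.62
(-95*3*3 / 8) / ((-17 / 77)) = 65835 / 136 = 484.08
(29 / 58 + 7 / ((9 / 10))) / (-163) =-149 / 2934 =-0.05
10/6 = 1.67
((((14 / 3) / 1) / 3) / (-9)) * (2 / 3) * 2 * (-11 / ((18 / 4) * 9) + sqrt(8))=-0.59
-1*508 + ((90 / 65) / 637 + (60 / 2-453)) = -7709593 / 8281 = -931.00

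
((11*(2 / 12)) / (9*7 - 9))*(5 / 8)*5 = 275 / 2592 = 0.11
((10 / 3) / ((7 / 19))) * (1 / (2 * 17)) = 95 / 357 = 0.27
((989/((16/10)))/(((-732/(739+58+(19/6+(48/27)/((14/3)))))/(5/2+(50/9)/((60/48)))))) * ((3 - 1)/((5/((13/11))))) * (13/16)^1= -702472730375/389587968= -1803.12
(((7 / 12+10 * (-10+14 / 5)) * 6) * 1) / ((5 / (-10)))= 857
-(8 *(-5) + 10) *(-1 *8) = -240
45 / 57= 15 / 19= 0.79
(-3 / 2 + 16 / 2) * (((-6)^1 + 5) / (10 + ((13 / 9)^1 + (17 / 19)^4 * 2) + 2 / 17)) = -259208469 / 512190550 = -0.51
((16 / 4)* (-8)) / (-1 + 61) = -8 / 15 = -0.53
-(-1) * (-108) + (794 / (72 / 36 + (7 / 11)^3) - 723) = -1440341 / 3005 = -479.31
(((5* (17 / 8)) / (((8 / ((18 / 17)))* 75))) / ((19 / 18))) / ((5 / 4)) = 27 / 1900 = 0.01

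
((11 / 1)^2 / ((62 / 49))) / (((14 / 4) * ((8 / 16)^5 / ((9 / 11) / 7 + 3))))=2725.16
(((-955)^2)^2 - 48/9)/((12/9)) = 2495368801859/4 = 623842200464.75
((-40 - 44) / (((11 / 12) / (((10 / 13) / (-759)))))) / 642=560 / 3871153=0.00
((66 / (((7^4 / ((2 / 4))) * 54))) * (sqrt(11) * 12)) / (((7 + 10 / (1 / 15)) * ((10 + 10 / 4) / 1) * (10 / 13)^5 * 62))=4084223 * sqrt(11) / 43821251250000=0.00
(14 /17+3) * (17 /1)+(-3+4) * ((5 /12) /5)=65.08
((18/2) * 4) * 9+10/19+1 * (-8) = 6014/19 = 316.53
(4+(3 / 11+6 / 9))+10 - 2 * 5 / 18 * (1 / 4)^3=94601 / 6336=14.93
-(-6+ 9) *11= -33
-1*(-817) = 817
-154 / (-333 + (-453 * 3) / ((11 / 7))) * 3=847 / 2196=0.39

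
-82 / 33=-2.48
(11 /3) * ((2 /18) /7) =11 /189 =0.06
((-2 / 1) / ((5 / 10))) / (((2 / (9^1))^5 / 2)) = -59049 / 4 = -14762.25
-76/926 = -38/463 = -0.08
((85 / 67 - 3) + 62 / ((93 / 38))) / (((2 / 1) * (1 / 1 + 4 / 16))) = 9488 / 1005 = 9.44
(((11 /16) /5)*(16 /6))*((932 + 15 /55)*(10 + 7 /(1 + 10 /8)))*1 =121009 /27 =4481.81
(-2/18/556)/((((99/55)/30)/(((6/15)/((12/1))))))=-5/45036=-0.00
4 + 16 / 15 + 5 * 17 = 1351 / 15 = 90.07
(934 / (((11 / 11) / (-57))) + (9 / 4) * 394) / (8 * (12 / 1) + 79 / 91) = -9527973 / 17630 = -540.44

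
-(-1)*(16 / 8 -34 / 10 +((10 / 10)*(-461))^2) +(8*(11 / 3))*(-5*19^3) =-11902006 / 15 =-793467.07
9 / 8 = 1.12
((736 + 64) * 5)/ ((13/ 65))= 20000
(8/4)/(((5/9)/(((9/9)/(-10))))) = -9/25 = -0.36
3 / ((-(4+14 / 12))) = -18 / 31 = -0.58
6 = 6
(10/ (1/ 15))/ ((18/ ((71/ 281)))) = 1775/ 843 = 2.11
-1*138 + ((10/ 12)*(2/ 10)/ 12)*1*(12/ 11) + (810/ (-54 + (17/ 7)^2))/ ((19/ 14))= -444512341/ 2955678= -150.39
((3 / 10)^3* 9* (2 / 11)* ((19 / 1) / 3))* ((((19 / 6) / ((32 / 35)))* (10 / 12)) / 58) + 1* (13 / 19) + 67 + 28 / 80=2111691509 / 31032320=68.05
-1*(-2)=2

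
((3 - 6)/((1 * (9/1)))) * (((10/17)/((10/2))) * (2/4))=-0.02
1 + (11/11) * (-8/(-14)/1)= 11/7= 1.57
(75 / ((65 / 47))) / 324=235 / 1404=0.17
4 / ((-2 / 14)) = -28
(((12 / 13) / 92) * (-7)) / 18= -7 / 1794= -0.00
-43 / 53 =-0.81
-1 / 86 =-0.01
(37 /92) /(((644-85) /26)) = 37 /1978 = 0.02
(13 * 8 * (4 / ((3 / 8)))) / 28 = 832 / 21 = 39.62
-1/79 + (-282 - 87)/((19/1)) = -29170/1501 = -19.43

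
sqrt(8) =2 * sqrt(2) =2.83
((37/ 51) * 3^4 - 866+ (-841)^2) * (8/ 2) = 48040216/ 17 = 2825895.06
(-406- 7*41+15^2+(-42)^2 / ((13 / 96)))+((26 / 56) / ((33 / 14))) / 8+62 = 86627017 / 6864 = 12620.49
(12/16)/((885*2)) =1/2360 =0.00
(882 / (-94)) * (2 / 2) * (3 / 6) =-441 / 94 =-4.69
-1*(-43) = 43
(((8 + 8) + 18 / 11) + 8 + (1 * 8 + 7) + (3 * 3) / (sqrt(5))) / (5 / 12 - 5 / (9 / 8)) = -16092 / 1595 - 324 * sqrt(5) / 725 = -11.09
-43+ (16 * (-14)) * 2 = -491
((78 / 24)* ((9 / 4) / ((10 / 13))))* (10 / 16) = 1521 / 256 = 5.94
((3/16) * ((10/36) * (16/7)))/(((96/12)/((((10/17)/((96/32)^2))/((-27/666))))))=-925/38556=-0.02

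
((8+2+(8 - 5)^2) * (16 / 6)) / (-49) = -152 / 147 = -1.03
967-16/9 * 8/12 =26077/27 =965.81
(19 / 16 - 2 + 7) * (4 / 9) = 11 / 4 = 2.75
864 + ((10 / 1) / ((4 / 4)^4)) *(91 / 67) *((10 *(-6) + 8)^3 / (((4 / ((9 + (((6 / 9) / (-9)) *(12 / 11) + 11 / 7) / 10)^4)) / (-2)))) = 1846174240790424838078564 / 275943211322625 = 6690413697.59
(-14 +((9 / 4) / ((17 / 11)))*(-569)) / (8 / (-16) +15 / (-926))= 26522029 / 16252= 1631.92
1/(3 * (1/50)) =16.67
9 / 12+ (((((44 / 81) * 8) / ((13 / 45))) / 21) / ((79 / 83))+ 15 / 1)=12812809 / 776412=16.50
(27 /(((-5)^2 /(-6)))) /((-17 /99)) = 16038 /425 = 37.74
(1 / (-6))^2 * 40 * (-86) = -860 / 9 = -95.56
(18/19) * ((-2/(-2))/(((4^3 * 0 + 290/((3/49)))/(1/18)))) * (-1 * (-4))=6/134995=0.00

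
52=52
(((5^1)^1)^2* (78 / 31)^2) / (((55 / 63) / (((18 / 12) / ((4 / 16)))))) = 11498760 / 10571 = 1087.76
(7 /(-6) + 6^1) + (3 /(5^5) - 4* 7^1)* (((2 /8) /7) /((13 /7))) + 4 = 4043759 /487500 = 8.29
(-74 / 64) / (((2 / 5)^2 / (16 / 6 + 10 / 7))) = -39775 / 1344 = -29.59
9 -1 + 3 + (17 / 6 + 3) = 101 / 6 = 16.83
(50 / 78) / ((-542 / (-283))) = 7075 / 21138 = 0.33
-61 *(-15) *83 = 75945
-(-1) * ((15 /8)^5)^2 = 576650390625 /1073741824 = 537.05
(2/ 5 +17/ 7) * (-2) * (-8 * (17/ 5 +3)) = 50688/ 175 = 289.65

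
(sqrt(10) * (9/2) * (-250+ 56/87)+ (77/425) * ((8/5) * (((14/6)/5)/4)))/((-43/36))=2970.73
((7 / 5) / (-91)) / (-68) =1 / 4420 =0.00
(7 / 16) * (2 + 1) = 21 / 16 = 1.31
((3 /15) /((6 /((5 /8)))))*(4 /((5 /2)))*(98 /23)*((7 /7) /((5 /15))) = 49 /115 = 0.43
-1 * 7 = -7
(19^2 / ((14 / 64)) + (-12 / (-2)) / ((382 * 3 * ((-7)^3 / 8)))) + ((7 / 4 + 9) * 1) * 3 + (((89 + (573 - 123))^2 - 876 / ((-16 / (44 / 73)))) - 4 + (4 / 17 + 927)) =1305992772765 / 4454884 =293159.77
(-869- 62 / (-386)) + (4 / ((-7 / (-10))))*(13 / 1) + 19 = -1047773 / 1351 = -775.55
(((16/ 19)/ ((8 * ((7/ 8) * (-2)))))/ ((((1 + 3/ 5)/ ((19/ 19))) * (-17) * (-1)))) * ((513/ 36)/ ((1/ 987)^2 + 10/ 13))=-27137565/ 662435804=-0.04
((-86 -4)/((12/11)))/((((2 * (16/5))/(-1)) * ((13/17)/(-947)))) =-15963.55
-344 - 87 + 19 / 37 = -15928 / 37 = -430.49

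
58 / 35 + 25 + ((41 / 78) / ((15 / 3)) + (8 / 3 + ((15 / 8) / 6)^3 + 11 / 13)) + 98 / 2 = 443400833 / 5591040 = 79.31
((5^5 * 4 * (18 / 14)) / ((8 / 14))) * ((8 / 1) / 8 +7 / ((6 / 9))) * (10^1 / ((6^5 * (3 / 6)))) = 831.89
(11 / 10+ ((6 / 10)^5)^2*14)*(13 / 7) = 300790711 / 136718750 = 2.20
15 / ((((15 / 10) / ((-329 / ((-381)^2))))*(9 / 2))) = -6580 / 1306449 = -0.01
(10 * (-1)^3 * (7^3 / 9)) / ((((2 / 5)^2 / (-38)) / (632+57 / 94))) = 48441675625 / 846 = 57259663.86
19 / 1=19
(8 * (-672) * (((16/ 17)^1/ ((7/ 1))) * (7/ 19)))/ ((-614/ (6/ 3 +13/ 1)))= 645120/ 99161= 6.51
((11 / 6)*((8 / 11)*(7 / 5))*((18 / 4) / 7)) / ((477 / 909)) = 606 / 265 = 2.29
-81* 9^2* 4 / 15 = -8748 / 5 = -1749.60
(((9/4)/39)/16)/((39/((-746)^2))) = 139129/2704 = 51.45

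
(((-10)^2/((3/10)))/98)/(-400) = -5/588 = -0.01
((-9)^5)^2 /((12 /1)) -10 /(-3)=3486784441 /12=290565370.08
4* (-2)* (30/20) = -12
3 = 3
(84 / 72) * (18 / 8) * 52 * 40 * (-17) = -92820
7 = 7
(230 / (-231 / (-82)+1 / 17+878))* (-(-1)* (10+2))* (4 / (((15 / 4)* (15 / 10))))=8207872 / 3683823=2.23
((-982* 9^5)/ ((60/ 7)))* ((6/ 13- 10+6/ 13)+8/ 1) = 473553297/ 65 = 7285435.34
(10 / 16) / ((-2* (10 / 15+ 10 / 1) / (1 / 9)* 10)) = -1 / 3072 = -0.00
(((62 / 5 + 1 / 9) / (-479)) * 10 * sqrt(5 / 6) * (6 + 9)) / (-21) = 2815 * sqrt(30) / 90531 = 0.17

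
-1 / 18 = -0.06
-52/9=-5.78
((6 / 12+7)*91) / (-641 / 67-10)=-34.88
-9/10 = -0.90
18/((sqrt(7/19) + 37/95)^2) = 21181675/106276- 1669625 * sqrt(133)/106276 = 18.13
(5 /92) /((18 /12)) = 5 /138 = 0.04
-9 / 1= -9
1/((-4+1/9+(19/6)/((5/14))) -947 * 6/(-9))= 45/28634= 0.00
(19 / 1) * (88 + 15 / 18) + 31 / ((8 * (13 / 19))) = 528371 / 312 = 1693.50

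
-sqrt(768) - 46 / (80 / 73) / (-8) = 1679 / 320 - 16 * sqrt(3) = -22.47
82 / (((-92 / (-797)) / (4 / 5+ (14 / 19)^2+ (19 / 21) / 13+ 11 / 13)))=18184783177 / 11333595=1604.50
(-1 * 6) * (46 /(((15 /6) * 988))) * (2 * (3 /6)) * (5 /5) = -138 /1235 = -0.11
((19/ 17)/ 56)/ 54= 0.00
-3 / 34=-0.09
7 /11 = 0.64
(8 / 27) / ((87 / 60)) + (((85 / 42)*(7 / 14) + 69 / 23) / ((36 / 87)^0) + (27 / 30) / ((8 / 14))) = 1269673 / 219240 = 5.79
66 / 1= 66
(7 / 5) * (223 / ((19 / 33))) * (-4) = -206052 / 95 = -2168.97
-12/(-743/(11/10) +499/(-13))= 1716/102079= 0.02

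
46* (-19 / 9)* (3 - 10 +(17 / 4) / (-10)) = 14421 / 20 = 721.05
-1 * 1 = -1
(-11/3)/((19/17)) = -187/57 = -3.28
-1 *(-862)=862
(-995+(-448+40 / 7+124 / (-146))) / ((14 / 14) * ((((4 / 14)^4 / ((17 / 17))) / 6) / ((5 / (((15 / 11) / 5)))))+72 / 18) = -13863643255 / 38560644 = -359.53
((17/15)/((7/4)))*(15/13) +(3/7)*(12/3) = 32/13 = 2.46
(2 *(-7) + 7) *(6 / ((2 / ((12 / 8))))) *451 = -28413 / 2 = -14206.50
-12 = -12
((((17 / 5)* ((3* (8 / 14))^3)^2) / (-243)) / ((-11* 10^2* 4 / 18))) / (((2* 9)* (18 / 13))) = 28288 / 485302125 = 0.00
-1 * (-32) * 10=320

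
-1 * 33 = -33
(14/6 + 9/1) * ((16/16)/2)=17/3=5.67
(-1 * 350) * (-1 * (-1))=-350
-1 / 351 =-0.00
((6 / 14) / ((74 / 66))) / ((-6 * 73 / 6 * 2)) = -99 / 37814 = -0.00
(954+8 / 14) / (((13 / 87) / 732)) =32733576 / 7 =4676225.14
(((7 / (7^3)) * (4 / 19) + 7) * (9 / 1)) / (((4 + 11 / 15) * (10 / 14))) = 176067 / 9443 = 18.65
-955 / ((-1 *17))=955 / 17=56.18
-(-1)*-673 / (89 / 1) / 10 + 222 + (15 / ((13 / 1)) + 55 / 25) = 519719 / 2314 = 224.60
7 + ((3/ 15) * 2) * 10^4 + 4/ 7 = 28053/ 7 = 4007.57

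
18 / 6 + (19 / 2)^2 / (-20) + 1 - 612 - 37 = -51961 / 80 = -649.51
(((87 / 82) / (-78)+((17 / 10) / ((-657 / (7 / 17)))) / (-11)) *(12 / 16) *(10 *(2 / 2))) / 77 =-1040453 / 790942152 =-0.00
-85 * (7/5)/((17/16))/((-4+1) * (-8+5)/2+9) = -224/27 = -8.30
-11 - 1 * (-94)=83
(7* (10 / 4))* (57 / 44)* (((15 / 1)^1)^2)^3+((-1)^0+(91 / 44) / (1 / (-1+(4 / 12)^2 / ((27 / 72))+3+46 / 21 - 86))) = 613555617445 / 2376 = 258230478.72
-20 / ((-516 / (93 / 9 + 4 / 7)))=1145 / 2709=0.42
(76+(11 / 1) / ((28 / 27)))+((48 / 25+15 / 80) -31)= 161601 / 2800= 57.71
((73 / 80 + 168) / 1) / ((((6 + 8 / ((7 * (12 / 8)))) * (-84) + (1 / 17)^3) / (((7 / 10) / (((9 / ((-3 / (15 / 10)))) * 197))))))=0.00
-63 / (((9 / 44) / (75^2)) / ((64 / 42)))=-2640000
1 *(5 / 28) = 5 / 28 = 0.18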